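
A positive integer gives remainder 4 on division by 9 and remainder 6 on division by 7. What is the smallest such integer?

13

x ≡ 6 (mod 7) gives x ∈ {6, 13}.
The first of these with x mod 9 = 4 is 13.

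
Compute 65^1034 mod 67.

29

Successive squares of 65 mod 67: 65^1≡65, 65^2≡4, 65^4≡16, 65^8≡55, 65^16≡10, 65^32≡33, 65^64≡17, 65^128≡21, 65^256≡39, 65^512≡47, 65^1024≡65.
1034 = 2 + 8 + 1024, so 65^1034 ≡ 4·55·65 ≡ 29 (mod 67).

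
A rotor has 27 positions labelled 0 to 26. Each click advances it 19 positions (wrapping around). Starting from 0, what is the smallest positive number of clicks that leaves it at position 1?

27 = 1·19 + 8
19 = 2·8 + 3
8 = 2·3 + 2
3 = 1·2 + 1
2 = 2·1 + 0
Back-substituting gives 19·10 ≡ 1 (mod 27).

10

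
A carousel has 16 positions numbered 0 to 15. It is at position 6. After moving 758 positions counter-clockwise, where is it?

0

758 mod 16 = 6 (since 47·16 = 752).
(6 − 6) mod 16 = 0.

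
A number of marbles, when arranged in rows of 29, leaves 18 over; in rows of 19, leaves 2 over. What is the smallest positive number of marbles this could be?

x ≡ 2 (mod 19) gives x ∈ {2, 21, 40, 59, 78, 97, 116, 135, …}.
The first of these with x mod 29 = 18 is 192.

192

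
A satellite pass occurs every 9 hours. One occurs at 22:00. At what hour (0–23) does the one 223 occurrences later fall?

223·9 = 2007.
2007 mod 24 = 15 (since 83·24 = 1992).
(22 + 15) mod 24 = 13.

13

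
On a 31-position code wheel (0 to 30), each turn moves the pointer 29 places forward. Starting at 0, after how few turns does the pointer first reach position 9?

The inverse of 29 mod 31 is 15 (since 29·15 = 435 ≡ 1).
So x ≡ 15·9 = 135 ≡ 11 (mod 31).

11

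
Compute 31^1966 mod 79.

Successive squares of 31 mod 79: 31^1≡31, 31^2≡13, 31^4≡11, 31^8≡42, 31^16≡26, 31^32≡44, 31^64≡40, 31^128≡20, 31^256≡5, 31^512≡25, 31^1024≡72.
Since 1966 = 2 + 4 + 8 + 32 + 128 + 256 + 512 + 1024 in binary, 31^1966 ≡ 13·11·42·44·20·5·25·72 ≡ 26 (mod 79).

26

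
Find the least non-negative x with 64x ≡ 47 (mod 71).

44

The inverse of 64 mod 71 is 10 (since 64·10 = 640 ≡ 1).
So x ≡ 10·47 = 470 ≡ 44 (mod 71).
Check: 64·44 = 2816 = 39·71 + 47.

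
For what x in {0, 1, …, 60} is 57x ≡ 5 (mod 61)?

The inverse of 57 mod 61 is 15 (since 57·15 = 855 ≡ 1).
So x ≡ 15·5 = 75 ≡ 14 (mod 61).
Check: 57·14 = 798 = 13·61 + 5.

14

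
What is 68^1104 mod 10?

6

Powers of 8 mod 10 repeat with period 4: 8, 4, 2, 6.
1104 mod 4 = 0, so the last digit matches 8^4 = 6.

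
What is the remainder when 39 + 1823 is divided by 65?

1823 − 28·65 = 3, so 1823 ≡ 3 (mod 65).
(39 + 3) mod 65 = 42.

42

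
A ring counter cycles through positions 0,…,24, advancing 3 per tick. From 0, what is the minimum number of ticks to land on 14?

The inverse of 3 mod 25 is 17 (since 3·17 = 51 ≡ 1).
So x ≡ 17·14 = 238 ≡ 13 (mod 25).
Check: 3·13 = 39 = 1·25 + 14.

13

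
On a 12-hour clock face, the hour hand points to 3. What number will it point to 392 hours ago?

7

392 mod 12 = 8 (since 32·12 = 384).
3 − 8 → 7 on a 12-hour dial.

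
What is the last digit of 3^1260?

1

Last digits of 3^n: 3, 9, 7, 1 (period 4).
1260 leaves remainder 0 on division by 4, so 3^1260 ends in 1.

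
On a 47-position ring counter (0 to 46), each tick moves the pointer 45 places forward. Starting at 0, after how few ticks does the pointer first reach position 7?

The inverse of 45 mod 47 is 23 (since 45·23 = 1035 ≡ 1).
Multiplying both sides by 23: x ≡ 23·7 = 161 ≡ 20 (mod 47).

20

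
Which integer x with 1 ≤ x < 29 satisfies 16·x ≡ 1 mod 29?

29 = 1·16 + 13
16 = 1·13 + 3
13 = 4·3 + 1
3 = 3·1 + 0
Back-substituting gives 16·20 ≡ 1 (mod 29).

20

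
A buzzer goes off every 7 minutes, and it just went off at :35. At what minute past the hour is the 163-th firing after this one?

36

163·7 = 1141.
1141 = 19·60 + 1, so 1141 mod 60 = 1.
(35 + 1) mod 60 = 36.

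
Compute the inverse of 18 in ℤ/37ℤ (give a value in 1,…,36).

35

18·35 = 630 = 17·37 + 1, so 18⁻¹ ≡ 35 (mod 37).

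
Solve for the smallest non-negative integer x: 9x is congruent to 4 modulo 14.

2

9⁻¹ ≡ 11 (mod 14) because 9·11 = 99 = 7·14 + 1.
So x ≡ 11·4 = 44 ≡ 2 (mod 14).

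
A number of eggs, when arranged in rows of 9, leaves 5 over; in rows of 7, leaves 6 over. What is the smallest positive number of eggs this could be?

41

x ≡ 6 (mod 7) gives x ∈ {6, 13, 20, 27, 34, 41}.
The first of these with x mod 9 = 5 is 41.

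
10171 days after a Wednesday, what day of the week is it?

Dividing 10171 by 7 gives quotient 1453 and remainder 0.
Wednesday + 0 days → Wednesday.

Wednesday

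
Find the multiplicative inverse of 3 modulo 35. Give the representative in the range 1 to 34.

3·12 = 36 = 1·35 + 1, so 3⁻¹ ≡ 12 (mod 35).

12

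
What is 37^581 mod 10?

7

Last digits of 7^n: 7, 9, 3, 1 (period 4).
581 mod 4 = 1, so the last digit matches 7^1 = 7.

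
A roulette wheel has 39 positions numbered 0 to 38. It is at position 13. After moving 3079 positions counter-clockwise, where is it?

Dividing 3079 by 39 gives quotient 78 and remainder 37.
(13 − 37) mod 39 = 15.

15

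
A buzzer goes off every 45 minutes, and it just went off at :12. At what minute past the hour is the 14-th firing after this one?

42

14·45 = 630.
630 − 10·60 = 30, so 630 ≡ 30 (mod 60).
(12 + 30) mod 60 = 42.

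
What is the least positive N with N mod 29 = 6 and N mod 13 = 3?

Since 13·9 ≡ 1 (mod 29), take x = 3 + 13·((6−3)·9 mod 29) = 3 + 13·27 = 354.
Check: 354 mod 29 = 6, 354 mod 13 = 3.

354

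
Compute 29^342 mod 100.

41

By repeated squaring mod 100: 29^1≡29, 29^2≡41, 29^4≡81, 29^8≡61, 29^16≡21, 29^32≡41, 29^64≡81, 29^128≡61, 29^256≡21.
Since 342 = 2 + 4 + 16 + 64 + 256 in binary, 29^342 ≡ 41·81·21·81·21 ≡ 41 (mod 100).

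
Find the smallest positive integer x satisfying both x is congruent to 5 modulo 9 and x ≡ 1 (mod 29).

Since 29·5 ≡ 1 (mod 9), take x = 1 + 29·((5−1)·5 mod 9) = 1 + 29·2 = 59.
Check: 59 mod 9 = 5, 59 mod 29 = 1.

59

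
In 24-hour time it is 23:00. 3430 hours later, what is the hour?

3430 mod 24 = 22 (since 142·24 = 3408).
(23 + 22) mod 24 = 21.

21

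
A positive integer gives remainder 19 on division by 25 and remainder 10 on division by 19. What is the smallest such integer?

x ≡ 10 (mod 19) gives x ∈ {10, 29, 48, 67, 86, 105, 124, 143, …}.
The first of these with x mod 25 = 19 is 219.

219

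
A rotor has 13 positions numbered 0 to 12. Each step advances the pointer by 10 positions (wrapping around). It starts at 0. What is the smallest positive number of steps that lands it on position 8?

The inverse of 10 mod 13 is 4 (since 10·4 = 40 ≡ 1).
Multiplying both sides by 4: x ≡ 4·8 = 32 ≡ 6 (mod 13).

6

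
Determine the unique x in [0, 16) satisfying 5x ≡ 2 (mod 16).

5⁻¹ ≡ 13 (mod 16) because 5·13 = 65 = 4·16 + 1.
Multiplying both sides by 13: x ≡ 13·2 = 26 ≡ 10 (mod 16).
Check: 5·10 = 50 = 3·16 + 2.

10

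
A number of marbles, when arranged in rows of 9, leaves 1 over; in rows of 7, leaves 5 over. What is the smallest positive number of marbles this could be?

19

x ≡ 5 (mod 7) gives x ∈ {5, 12, 19}.
The first of these with x mod 9 = 1 is 19.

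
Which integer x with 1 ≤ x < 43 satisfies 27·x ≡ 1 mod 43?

27·8 = 216 = 5·43 + 1, so 27⁻¹ ≡ 8 (mod 43).

8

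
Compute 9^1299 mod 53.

By repeated squaring mod 53: 9^1≡9, 9^2≡28, 9^4≡42, 9^8≡15, 9^16≡13, 9^32≡10, 9^64≡47, 9^128≡36, 9^256≡24, 9^512≡46, 9^1024≡49.
1299 = 1 + 2 + 16 + 256 + 1024, so 9^1299 ≡ 9·28·13·24·49 ≡ 6 (mod 53).

6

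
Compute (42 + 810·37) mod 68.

24

810·37 = 29970.
29970 − 440·68 = 50, so 29970 ≡ 50 (mod 68).
(42 + 50) mod 68 = 24.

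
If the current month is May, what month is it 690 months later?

November

Dividing 690 by 12 gives quotient 57 and remainder 6.
May + 6 months → November.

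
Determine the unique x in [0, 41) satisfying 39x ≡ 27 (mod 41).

39⁻¹ ≡ 20 (mod 41) because 39·20 = 780 = 19·41 + 1.
So x ≡ 20·27 = 540 ≡ 7 (mod 41).
Check: 39·7 = 273 = 6·41 + 27.

7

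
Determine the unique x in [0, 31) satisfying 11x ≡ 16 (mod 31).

24

The inverse of 11 mod 31 is 17 (since 11·17 = 187 ≡ 1).
Multiplying both sides by 17: x ≡ 17·16 = 272 ≡ 24 (mod 31).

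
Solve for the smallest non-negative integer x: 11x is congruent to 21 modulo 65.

The inverse of 11 mod 65 is 6 (since 11·6 = 66 ≡ 1).
Multiplying both sides by 6: x ≡ 6·21 = 126 ≡ 61 (mod 65).

61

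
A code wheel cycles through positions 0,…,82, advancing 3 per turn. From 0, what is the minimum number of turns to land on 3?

1

The inverse of 3 mod 83 is 28 (since 3·28 = 84 ≡ 1).
So x ≡ 28·3 = 84 ≡ 1 (mod 83).
Check: 3·1 = 3 = 0·83 + 3.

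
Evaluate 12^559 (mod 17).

Successive squares of 12 mod 17: 12^1≡12, 12^2≡8, 12^4≡13, 12^8≡16, 12^16≡1, 12^32≡1, 12^64≡1, 12^128≡1, 12^256≡1, 12^512≡1.
Since 559 = 1 + 2 + 4 + 8 + 32 + 512 in binary, 12^559 ≡ 12·8·13·16·1·1 ≡ 10 (mod 17).

10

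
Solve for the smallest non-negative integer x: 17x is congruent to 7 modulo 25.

21

17⁻¹ ≡ 3 (mod 25) because 17·3 = 51 = 2·25 + 1.
So x ≡ 3·7 = 21 ≡ 21 (mod 25).
Check: 17·21 = 357 = 14·25 + 7.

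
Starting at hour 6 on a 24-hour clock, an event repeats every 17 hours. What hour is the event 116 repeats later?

116·17 = 1972.
1972 mod 24 = 4 (since 82·24 = 1968).
(6 + 4) mod 24 = 10.

10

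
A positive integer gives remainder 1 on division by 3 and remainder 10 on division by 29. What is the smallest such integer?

10

x ≡ 1 (mod 3) gives x ∈ {1, 4, 7, 10}.
The first of these with x mod 29 = 10 is 10.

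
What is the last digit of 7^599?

3

Powers of 7 mod 10 repeat with period 4: 7, 9, 3, 1.
599 mod 4 = 3, so the last digit matches 7^3 = 3.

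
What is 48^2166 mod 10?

4

Last digits of 8^n: 8, 4, 2, 6 (period 4).
2166 leaves remainder 2 on division by 4, so 48^2166 ends in 4.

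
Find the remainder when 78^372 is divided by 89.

64

By repeated squaring mod 89: 78^1≡78, 78^2≡32, 78^4≡45, 78^8≡67, 78^16≡39, 78^32≡8, 78^64≡64, 78^128≡2, 78^256≡4.
Since 372 = 4 + 16 + 32 + 64 + 256 in binary, 78^372 ≡ 45·39·8·64·4 ≡ 64 (mod 89).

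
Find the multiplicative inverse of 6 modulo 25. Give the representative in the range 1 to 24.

21

25 = 4·6 + 1
6 = 6·1 + 0
Back-substituting gives 6·21 ≡ 1 (mod 25).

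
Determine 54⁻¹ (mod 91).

59

91 = 1·54 + 37
54 = 1·37 + 17
37 = 2·17 + 3
17 = 5·3 + 2
3 = 1·2 + 1
2 = 2·1 + 0
Back-substituting gives 54·59 ≡ 1 (mod 91).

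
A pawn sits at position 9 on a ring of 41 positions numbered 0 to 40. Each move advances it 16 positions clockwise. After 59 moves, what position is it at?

10

59·16 = 944.
944 mod 41 = 1 (since 23·41 = 943).
(9 + 1) mod 41 = 10.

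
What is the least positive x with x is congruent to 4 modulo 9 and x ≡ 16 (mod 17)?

67

x ≡ 4 (mod 9) gives x ∈ {4, 13, 22, 31, 40, 49, 58, 67}.
The first of these with x mod 17 = 16 is 67.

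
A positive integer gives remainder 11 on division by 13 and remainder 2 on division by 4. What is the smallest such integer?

Since 4·10 ≡ 1 (mod 13), take x = 2 + 4·((11−2)·10 mod 13) = 2 + 4·12 = 50.
Check: 50 mod 13 = 11, 50 mod 4 = 2.

50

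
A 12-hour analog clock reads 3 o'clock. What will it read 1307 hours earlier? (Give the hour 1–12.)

4

1307 mod 12 = 11 (since 108·12 = 1296).
3 − 11 → 4 on a 12-hour dial.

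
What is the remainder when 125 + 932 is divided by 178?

Dividing 932 by 178 gives quotient 5 and remainder 42.
(125 + 42) mod 178 = 167.

167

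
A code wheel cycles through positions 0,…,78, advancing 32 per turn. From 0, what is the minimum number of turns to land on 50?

46

The inverse of 32 mod 79 is 42 (since 32·42 = 1344 ≡ 1).
So x ≡ 42·50 = 2100 ≡ 46 (mod 79).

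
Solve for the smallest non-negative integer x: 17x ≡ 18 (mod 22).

14

17⁻¹ ≡ 13 (mod 22) because 17·13 = 221 = 10·22 + 1.
Multiplying both sides by 13: x ≡ 13·18 = 234 ≡ 14 (mod 22).
Check: 17·14 = 238 = 10·22 + 18.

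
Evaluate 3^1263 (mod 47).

Successive squares of 3 mod 47: 3^1≡3, 3^2≡9, 3^4≡34, 3^8≡28, 3^16≡32, 3^32≡37, 3^64≡6, 3^128≡36, 3^256≡27, 3^512≡24, 3^1024≡12.
1263 = 1 + 2 + 4 + 8 + 32 + 64 + 128 + 1024, so 3^1263 ≡ 3·9·34·28·37·6·36·12 ≡ 21 (mod 47).

21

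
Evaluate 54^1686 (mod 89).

9

By repeated squaring mod 89: 54^1≡54, 54^2≡68, 54^4≡85, 54^8≡16, 54^16≡78, 54^32≡32, 54^64≡45, 54^128≡67, 54^256≡39, 54^512≡8, 54^1024≡64.
1686 = 2 + 4 + 16 + 128 + 512 + 1024, so 54^1686 ≡ 68·85·78·67·8·64 ≡ 9 (mod 89).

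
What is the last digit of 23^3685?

3

The units digit of 23^n cycles with period 4: 3, 9, 7, 1, …
3685 leaves remainder 1 on division by 4, so 23^3685 ends in 3.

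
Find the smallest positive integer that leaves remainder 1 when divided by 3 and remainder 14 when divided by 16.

x ≡ 1 (mod 3) gives x ∈ {1, 4, 7, 10, 13, 16, 19, 22, …}.
The first of these with x mod 16 = 14 is 46.

46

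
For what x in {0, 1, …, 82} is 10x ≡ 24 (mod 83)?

10⁻¹ ≡ 25 (mod 83) because 10·25 = 250 = 3·83 + 1.
Multiplying both sides by 25: x ≡ 25·24 = 600 ≡ 19 (mod 83).
Check: 10·19 = 190 = 2·83 + 24.

19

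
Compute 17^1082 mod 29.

By repeated squaring mod 29: 17^1≡17, 17^2≡28, 17^4≡1, 17^8≡1, 17^16≡1, 17^32≡1, 17^64≡1, 17^128≡1, 17^256≡1, 17^512≡1, 17^1024≡1.
Since 1082 = 2 + 8 + 16 + 32 + 1024 in binary, 17^1082 ≡ 28·1·1·1·1 ≡ 28 (mod 29).

28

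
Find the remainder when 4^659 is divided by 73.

16

Successive squares of 4 mod 73: 4^1≡4, 4^2≡16, 4^4≡37, 4^8≡55, 4^16≡32, 4^32≡2, 4^64≡4, 4^128≡16, 4^256≡37, 4^512≡55.
659 = 1 + 2 + 16 + 128 + 512, so 4^659 ≡ 4·16·32·16·55 ≡ 16 (mod 73).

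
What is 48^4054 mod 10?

Powers of 8 mod 10 repeat with period 4: 8, 4, 2, 6.
4054 mod 4 = 2, so the last digit matches 8^2 = 4.

4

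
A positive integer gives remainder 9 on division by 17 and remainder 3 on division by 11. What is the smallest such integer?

179

Since 11·14 ≡ 1 (mod 17), take x = 3 + 11·((9−3)·14 mod 17) = 3 + 11·16 = 179.
Check: 179 mod 17 = 9, 179 mod 11 = 3.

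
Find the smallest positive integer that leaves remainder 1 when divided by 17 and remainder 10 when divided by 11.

120

x ≡ 10 (mod 11) gives x ∈ {10, 21, 32, 43, 54, 65, 76, 87, …}.
The first of these with x mod 17 = 1 is 120.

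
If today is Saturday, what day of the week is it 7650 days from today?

Friday

Dividing 7650 by 7 gives quotient 1092 and remainder 6.
Saturday + 6 days → Friday.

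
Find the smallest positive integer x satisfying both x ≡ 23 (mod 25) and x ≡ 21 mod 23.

573

Since 23·12 ≡ 1 (mod 25), take x = 21 + 23·((23−21)·12 mod 25) = 21 + 23·24 = 573.
Check: 573 mod 25 = 23, 573 mod 23 = 21.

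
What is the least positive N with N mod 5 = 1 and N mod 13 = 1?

Since 13·2 ≡ 1 (mod 5), take x = 1 + 13·((1−1)·2 mod 5) = 1 + 13·0 = 1.
Check: 1 mod 5 = 1, 1 mod 13 = 1.

1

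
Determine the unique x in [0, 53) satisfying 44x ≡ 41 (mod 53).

The inverse of 44 mod 53 is 47 (since 44·47 = 2068 ≡ 1).
Multiplying both sides by 47: x ≡ 47·41 = 1927 ≡ 19 (mod 53).

19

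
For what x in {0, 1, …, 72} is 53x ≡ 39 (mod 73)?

9

53⁻¹ ≡ 62 (mod 73) because 53·62 = 3286 = 45·73 + 1.
So x ≡ 62·39 = 2418 ≡ 9 (mod 73).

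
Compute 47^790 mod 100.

By repeated squaring mod 100: 47^1≡47, 47^2≡9, 47^4≡81, 47^8≡61, 47^16≡21, 47^32≡41, 47^64≡81, 47^128≡61, 47^256≡21, 47^512≡41.
790 = 2 + 4 + 16 + 256 + 512, so 47^790 ≡ 9·81·21·21·41 ≡ 49 (mod 100).

49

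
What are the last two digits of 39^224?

By repeated squaring mod 100: 39^1≡39, 39^2≡21, 39^4≡41, 39^8≡81, 39^16≡61, 39^32≡21, 39^64≡41, 39^128≡81.
Since 224 = 32 + 64 + 128 in binary, 39^224 ≡ 21·41·81 ≡ 41 (mod 100).

41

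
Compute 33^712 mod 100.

Square-and-reduce mod 100: 33^1≡33, 33^2≡89, 33^4≡21, 33^8≡41, 33^16≡81, 33^32≡61, 33^64≡21, 33^128≡41, 33^256≡81, 33^512≡61.
Since 712 = 8 + 64 + 128 + 512 in binary, 33^712 ≡ 41·21·41·61 ≡ 61 (mod 100).

61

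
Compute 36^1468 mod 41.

18

Square-and-reduce mod 41: 36^1≡36, 36^2≡25, 36^4≡10, 36^8≡18, 36^16≡37, 36^32≡16, 36^64≡10, 36^128≡18, 36^256≡37, 36^512≡16, 36^1024≡10.
Since 1468 = 4 + 8 + 16 + 32 + 128 + 256 + 1024 in binary, 36^1468 ≡ 10·18·37·16·18·37·10 ≡ 18 (mod 41).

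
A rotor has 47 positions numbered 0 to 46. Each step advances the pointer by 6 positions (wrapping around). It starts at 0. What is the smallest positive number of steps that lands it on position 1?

8

The inverse of 6 mod 47 is 8 (since 6·8 = 48 ≡ 1).
So x ≡ 8·1 = 8 ≡ 8 (mod 47).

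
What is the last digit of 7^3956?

1

Last digits of 7^n: 7, 9, 3, 1 (period 4).
3956 mod 4 = 0, so the last digit matches 7^4 = 1.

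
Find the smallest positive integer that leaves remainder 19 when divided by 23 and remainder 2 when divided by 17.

19

x ≡ 2 (mod 17) gives x ∈ {2, 19}.
The first of these with x mod 23 = 19 is 19.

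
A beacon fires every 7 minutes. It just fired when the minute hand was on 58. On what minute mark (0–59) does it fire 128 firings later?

54

128·7 = 896.
896 mod 60 = 56 (since 14·60 = 840).
(58 + 56) mod 60 = 54.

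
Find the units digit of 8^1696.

Powers of 8 mod 10 repeat with period 4: 8, 4, 2, 6.
1696 mod 4 = 0, so the last digit matches 8^4 = 6.

6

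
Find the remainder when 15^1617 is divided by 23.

Square-and-reduce mod 23: 15^1≡15, 15^2≡18, 15^4≡2, 15^8≡4, 15^16≡16, 15^32≡3, 15^64≡9, 15^128≡12, 15^256≡6, 15^512≡13, 15^1024≡8.
1617 = 1 + 16 + 64 + 512 + 1024, so 15^1617 ≡ 15·16·9·13·8 ≡ 22 (mod 23).

22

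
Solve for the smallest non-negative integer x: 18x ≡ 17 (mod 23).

15

The inverse of 18 mod 23 is 9 (since 18·9 = 162 ≡ 1).
Multiplying both sides by 9: x ≡ 9·17 = 153 ≡ 15 (mod 23).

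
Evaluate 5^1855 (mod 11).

1

Successive squares of 5 mod 11: 5^1≡5, 5^2≡3, 5^4≡9, 5^8≡4, 5^16≡5, 5^32≡3, 5^64≡9, 5^128≡4, 5^256≡5, 5^512≡3, 5^1024≡9.
1855 = 1 + 2 + 4 + 8 + 16 + 32 + 256 + 512 + 1024, so 5^1855 ≡ 5·3·9·4·5·3·5·3·9 ≡ 1 (mod 11).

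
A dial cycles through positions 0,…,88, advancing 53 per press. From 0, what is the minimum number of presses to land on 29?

61

The inverse of 53 mod 89 is 42 (since 53·42 = 2226 ≡ 1).
Multiplying both sides by 42: x ≡ 42·29 = 1218 ≡ 61 (mod 89).
Check: 53·61 = 3233 = 36·89 + 29.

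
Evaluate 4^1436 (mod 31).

4

By repeated squaring mod 31: 4^1≡4, 4^2≡16, 4^4≡8, 4^8≡2, 4^16≡4, 4^32≡16, 4^64≡8, 4^128≡2, 4^256≡4, 4^512≡16, 4^1024≡8.
1436 = 4 + 8 + 16 + 128 + 256 + 1024, so 4^1436 ≡ 8·2·4·2·4·8 ≡ 4 (mod 31).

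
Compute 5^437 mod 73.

Successive squares of 5 mod 73: 5^1≡5, 5^2≡25, 5^4≡41, 5^8≡2, 5^16≡4, 5^32≡16, 5^64≡37, 5^128≡55, 5^256≡32.
437 = 1 + 4 + 16 + 32 + 128 + 256, so 5^437 ≡ 5·41·4·16·55·32 ≡ 59 (mod 73).

59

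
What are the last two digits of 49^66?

01

By repeated squaring mod 100: 49^1≡49, 49^2≡1, 49^4≡1, 49^8≡1, 49^16≡1, 49^32≡1, 49^64≡1.
Since 66 = 2 + 64 in binary, 49^66 ≡ 1·1 ≡ 1 (mod 100).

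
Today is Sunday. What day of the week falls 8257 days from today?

8257 = 1179·7 + 4, so 8257 mod 7 = 4.
Sunday + 4 days → Thursday.

Thursday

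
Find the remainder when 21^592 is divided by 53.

By repeated squaring mod 53: 21^1≡21, 21^2≡17, 21^4≡24, 21^8≡46, 21^16≡49, 21^32≡16, 21^64≡44, 21^128≡28, 21^256≡42, 21^512≡15.
Since 592 = 16 + 64 + 512 in binary, 21^592 ≡ 49·44·15 ≡ 10 (mod 53).

10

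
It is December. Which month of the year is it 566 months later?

February

566 mod 12 = 2 (since 47·12 = 564).
December + 2 months → February.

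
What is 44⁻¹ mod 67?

44·32 = 1408 = 21·67 + 1, so 44⁻¹ ≡ 32 (mod 67).

32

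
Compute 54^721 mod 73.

54

By repeated squaring mod 73: 54^1≡54, 54^2≡69, 54^4≡16, 54^8≡37, 54^16≡55, 54^32≡32, 54^64≡2, 54^128≡4, 54^256≡16, 54^512≡37.
721 = 1 + 16 + 64 + 128 + 512, so 54^721 ≡ 54·55·2·4·37 ≡ 54 (mod 73).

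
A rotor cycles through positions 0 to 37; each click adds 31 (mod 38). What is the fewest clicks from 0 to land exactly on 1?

27

38 = 1·31 + 7
31 = 4·7 + 3
7 = 2·3 + 1
3 = 3·1 + 0
Back-substituting gives 31·27 ≡ 1 (mod 38).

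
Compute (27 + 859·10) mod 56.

859·10 = 8590.
8590 − 153·56 = 22, so 8590 ≡ 22 (mod 56).
(27 + 22) mod 56 = 49.

49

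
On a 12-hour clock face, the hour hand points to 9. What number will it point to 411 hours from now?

411 − 34·12 = 3, so 411 ≡ 3 (mod 12).
9 + 3 → 12 on a 12-hour dial.

12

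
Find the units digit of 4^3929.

The units digit of 4^n cycles with period 2: 4, 6, …
3929 leaves remainder 1 on division by 2, so 4^3929 ends in 4.

4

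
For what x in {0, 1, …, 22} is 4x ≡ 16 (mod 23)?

The inverse of 4 mod 23 is 6 (since 4·6 = 24 ≡ 1).
Multiplying both sides by 6: x ≡ 6·16 = 96 ≡ 4 (mod 23).
Check: 4·4 = 16 = 0·23 + 16.

4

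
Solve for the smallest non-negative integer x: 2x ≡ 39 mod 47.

2⁻¹ ≡ 24 (mod 47) because 2·24 = 48 = 1·47 + 1.
So x ≡ 24·39 = 936 ≡ 43 (mod 47).
Check: 2·43 = 86 = 1·47 + 39.

43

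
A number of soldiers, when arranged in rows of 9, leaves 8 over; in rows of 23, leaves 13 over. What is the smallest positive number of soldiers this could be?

197

x ≡ 8 (mod 9) gives x ∈ {8, 17, 26, 35, 44, 53, 62, 71, …}.
The first of these with x mod 23 = 13 is 197.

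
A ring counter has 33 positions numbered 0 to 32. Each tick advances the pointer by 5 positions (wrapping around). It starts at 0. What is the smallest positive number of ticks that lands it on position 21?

24

5⁻¹ ≡ 20 (mod 33) because 5·20 = 100 = 3·33 + 1.
Multiplying both sides by 20: x ≡ 20·21 = 420 ≡ 24 (mod 33).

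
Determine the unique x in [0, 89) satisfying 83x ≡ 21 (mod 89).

The inverse of 83 mod 89 is 74 (since 83·74 = 6142 ≡ 1).
So x ≡ 74·21 = 1554 ≡ 41 (mod 89).
Check: 83·41 = 3403 = 38·89 + 21.

41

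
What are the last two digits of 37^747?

Square-and-reduce mod 100: 37^1≡37, 37^2≡69, 37^4≡61, 37^8≡21, 37^16≡41, 37^32≡81, 37^64≡61, 37^128≡21, 37^256≡41, 37^512≡81.
Since 747 = 1 + 2 + 8 + 32 + 64 + 128 + 512 in binary, 37^747 ≡ 37·69·21·81·61·21·81 ≡ 33 (mod 100).

33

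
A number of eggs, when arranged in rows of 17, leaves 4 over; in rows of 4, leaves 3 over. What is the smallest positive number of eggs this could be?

x ≡ 3 (mod 4) gives x ∈ {3, 7, 11, 15, 19, 23, 27, 31, …}.
The first of these with x mod 17 = 4 is 55.

55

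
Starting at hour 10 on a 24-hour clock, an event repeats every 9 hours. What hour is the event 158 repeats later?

158·9 = 1422.
1422 mod 24 = 6 (since 59·24 = 1416).
(10 + 6) mod 24 = 16.

16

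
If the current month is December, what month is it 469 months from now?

469 = 39·12 + 1, so 469 mod 12 = 1.
December + 1 month → January.

January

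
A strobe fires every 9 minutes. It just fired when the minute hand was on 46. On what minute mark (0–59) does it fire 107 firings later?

107·9 = 963.
963 mod 60 = 3 (since 16·60 = 960).
(46 + 3) mod 60 = 49.

49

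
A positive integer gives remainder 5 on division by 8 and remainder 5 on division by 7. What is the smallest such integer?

5

Since 7·7 ≡ 1 (mod 8), take x = 5 + 7·((5−5)·7 mod 8) = 5 + 7·0 = 5.
Check: 5 mod 8 = 5, 5 mod 7 = 5.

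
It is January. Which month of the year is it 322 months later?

322 mod 12 = 10 (since 26·12 = 312).
January + 10 months → November.

November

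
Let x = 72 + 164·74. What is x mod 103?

54

164·74 = 12136.
12136 − 117·103 = 85, so 12136 ≡ 85 (mod 103).
(72 + 85) mod 103 = 54.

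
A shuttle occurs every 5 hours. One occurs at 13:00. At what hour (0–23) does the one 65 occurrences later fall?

65·5 = 325.
325 = 13·24 + 13, so 325 mod 24 = 13.
(13 + 13) mod 24 = 2.

2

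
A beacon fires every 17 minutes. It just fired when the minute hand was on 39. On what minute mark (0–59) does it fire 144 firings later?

27

144·17 = 2448.
Dividing 2448 by 60 gives quotient 40 and remainder 48.
(39 + 48) mod 60 = 27.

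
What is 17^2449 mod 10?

7

The units digit of 17^n cycles with period 4: 7, 9, 3, 1, …
2449 mod 4 = 1, so the last digit matches 7^1 = 7.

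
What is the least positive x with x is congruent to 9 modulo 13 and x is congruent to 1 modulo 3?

Since 3·9 ≡ 1 (mod 13), take x = 1 + 3·((9−1)·9 mod 13) = 1 + 3·7 = 22.
Check: 22 mod 13 = 9, 22 mod 3 = 1.

22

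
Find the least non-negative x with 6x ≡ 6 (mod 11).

6⁻¹ ≡ 2 (mod 11) because 6·2 = 12 = 1·11 + 1.
So x ≡ 2·6 = 12 ≡ 1 (mod 11).
Check: 6·1 = 6 = 0·11 + 6.

1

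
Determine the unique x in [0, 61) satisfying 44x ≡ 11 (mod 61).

46

The inverse of 44 mod 61 is 43 (since 44·43 = 1892 ≡ 1).
So x ≡ 43·11 = 473 ≡ 46 (mod 61).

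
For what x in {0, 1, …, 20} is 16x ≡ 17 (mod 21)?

The inverse of 16 mod 21 is 4 (since 16·4 = 64 ≡ 1).
So x ≡ 4·17 = 68 ≡ 5 (mod 21).

5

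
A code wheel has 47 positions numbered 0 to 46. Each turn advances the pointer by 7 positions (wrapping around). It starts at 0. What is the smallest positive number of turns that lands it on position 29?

31

7⁻¹ ≡ 27 (mod 47) because 7·27 = 189 = 4·47 + 1.
So x ≡ 27·29 = 783 ≡ 31 (mod 47).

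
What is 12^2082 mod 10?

Powers of 2 mod 10 repeat with period 4: 2, 4, 8, 6.
2082 mod 4 = 2, so the last digit matches 2^2 = 4.

4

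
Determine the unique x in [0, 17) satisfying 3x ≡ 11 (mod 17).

15

The inverse of 3 mod 17 is 6 (since 3·6 = 18 ≡ 1).
Multiplying both sides by 6: x ≡ 6·11 = 66 ≡ 15 (mod 17).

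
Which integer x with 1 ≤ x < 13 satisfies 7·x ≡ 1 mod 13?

2

7·2 = 14 = 1·13 + 1, so 7⁻¹ ≡ 2 (mod 13).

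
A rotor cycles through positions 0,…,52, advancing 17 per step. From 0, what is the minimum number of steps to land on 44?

17⁻¹ ≡ 25 (mod 53) because 17·25 = 425 = 8·53 + 1.
Multiplying both sides by 25: x ≡ 25·44 = 1100 ≡ 40 (mod 53).

40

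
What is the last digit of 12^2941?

2

Last digits of 2^n: 2, 4, 8, 6 (period 4).
2941 leaves remainder 1 on division by 4, so 12^2941 ends in 2.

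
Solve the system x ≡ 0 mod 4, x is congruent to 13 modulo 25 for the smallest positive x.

88

Since 25·1 ≡ 1 (mod 4), take x = 13 + 25·((0−13)·1 mod 4) = 13 + 25·3 = 88.
Check: 88 mod 4 = 0, 88 mod 25 = 13.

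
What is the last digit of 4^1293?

Last digits of 4^n: 4, 6 (period 2).
1293 mod 2 = 1, so the last digit matches 4^1 = 4.

4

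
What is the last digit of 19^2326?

1

Last digits of 9^n: 9, 1 (period 2).
2326 mod 2 = 0, so the last digit matches 9^2 = 1.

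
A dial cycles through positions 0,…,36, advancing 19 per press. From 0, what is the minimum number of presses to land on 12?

The inverse of 19 mod 37 is 2 (since 19·2 = 38 ≡ 1).
So x ≡ 2·12 = 24 ≡ 24 (mod 37).

24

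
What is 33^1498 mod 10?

Last digits of 3^n: 3, 9, 7, 1 (period 4).
1498 leaves remainder 2 on division by 4, so 33^1498 ends in 9.

9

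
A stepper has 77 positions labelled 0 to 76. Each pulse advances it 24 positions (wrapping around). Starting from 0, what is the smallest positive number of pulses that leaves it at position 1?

24·61 = 1464 = 19·77 + 1, so 24⁻¹ ≡ 61 (mod 77).

61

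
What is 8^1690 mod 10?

Powers of 8 mod 10 repeat with period 4: 8, 4, 2, 6.
1690 mod 4 = 2, so the last digit matches 8^2 = 4.

4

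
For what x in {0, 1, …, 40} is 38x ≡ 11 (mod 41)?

10

The inverse of 38 mod 41 is 27 (since 38·27 = 1026 ≡ 1).
Multiplying both sides by 27: x ≡ 27·11 = 297 ≡ 10 (mod 41).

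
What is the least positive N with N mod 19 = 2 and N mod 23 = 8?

192

x ≡ 2 (mod 19) gives x ∈ {2, 21, 40, 59, 78, 97, 116, 135, …}.
The first of these with x mod 23 = 8 is 192.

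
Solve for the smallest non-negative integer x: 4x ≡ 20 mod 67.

The inverse of 4 mod 67 is 17 (since 4·17 = 68 ≡ 1).
So x ≡ 17·20 = 340 ≡ 5 (mod 67).
Check: 4·5 = 20 = 0·67 + 20.

5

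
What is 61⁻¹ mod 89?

61·54 = 3294 = 37·89 + 1, so 61⁻¹ ≡ 54 (mod 89).

54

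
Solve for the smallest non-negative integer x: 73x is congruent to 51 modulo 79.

73⁻¹ ≡ 13 (mod 79) because 73·13 = 949 = 12·79 + 1.
Multiplying both sides by 13: x ≡ 13·51 = 663 ≡ 31 (mod 79).
Check: 73·31 = 2263 = 28·79 + 51.

31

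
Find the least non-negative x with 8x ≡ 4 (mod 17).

8⁻¹ ≡ 15 (mod 17) because 8·15 = 120 = 7·17 + 1.
Multiplying both sides by 15: x ≡ 15·4 = 60 ≡ 9 (mod 17).
Check: 8·9 = 72 = 4·17 + 4.

9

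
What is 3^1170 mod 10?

9

The units digit of 3^n cycles with period 4: 3, 9, 7, 1, …
1170 mod 4 = 2, so the last digit matches 3^2 = 9.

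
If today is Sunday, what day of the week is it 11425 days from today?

11425 mod 7 = 1 (since 1632·7 = 11424).
Sunday + 1 day → Monday.

Monday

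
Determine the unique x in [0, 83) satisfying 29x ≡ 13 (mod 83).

72

The inverse of 29 mod 83 is 63 (since 29·63 = 1827 ≡ 1).
Multiplying both sides by 63: x ≡ 63·13 = 819 ≡ 72 (mod 83).
Check: 29·72 = 2088 = 25·83 + 13.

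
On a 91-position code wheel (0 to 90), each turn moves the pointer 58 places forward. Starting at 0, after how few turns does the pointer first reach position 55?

The inverse of 58 mod 91 is 11 (since 58·11 = 638 ≡ 1).
Multiplying both sides by 11: x ≡ 11·55 = 605 ≡ 59 (mod 91).

59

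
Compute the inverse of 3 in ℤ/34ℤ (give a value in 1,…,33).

23

34 = 11·3 + 1
3 = 3·1 + 0
Back-substituting gives 3·23 ≡ 1 (mod 34).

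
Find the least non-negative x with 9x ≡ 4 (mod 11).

The inverse of 9 mod 11 is 5 (since 9·5 = 45 ≡ 1).
So x ≡ 5·4 = 20 ≡ 9 (mod 11).

9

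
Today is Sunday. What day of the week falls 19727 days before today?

19727 = 2818·7 + 1, so 19727 mod 7 = 1.
Sunday − 1 day → Saturday.

Saturday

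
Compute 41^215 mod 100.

1

Successive squares of 41 mod 100: 41^1≡41, 41^2≡81, 41^4≡61, 41^8≡21, 41^16≡41, 41^32≡81, 41^64≡61, 41^128≡21.
Since 215 = 1 + 2 + 4 + 16 + 64 + 128 in binary, 41^215 ≡ 41·81·61·41·61·21 ≡ 1 (mod 100).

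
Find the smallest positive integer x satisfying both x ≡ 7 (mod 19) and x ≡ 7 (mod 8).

7

x ≡ 7 (mod 8) gives x ∈ {7}.
The first of these with x mod 19 = 7 is 7.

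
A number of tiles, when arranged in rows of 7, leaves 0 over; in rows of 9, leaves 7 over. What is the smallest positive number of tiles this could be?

7

x ≡ 0 (mod 7) gives x ∈ {0, 7}.
The first of these with x mod 9 = 7 is 7.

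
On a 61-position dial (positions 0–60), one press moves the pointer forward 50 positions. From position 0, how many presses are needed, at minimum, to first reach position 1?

11

50·11 = 550 = 9·61 + 1, so 50⁻¹ ≡ 11 (mod 61).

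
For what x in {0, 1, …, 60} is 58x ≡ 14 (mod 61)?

The inverse of 58 mod 61 is 20 (since 58·20 = 1160 ≡ 1).
So x ≡ 20·14 = 280 ≡ 36 (mod 61).

36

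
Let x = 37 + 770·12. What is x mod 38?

5

770·12 = 9240.
9240 mod 38 = 6 (since 243·38 = 9234).
(37 + 6) mod 38 = 5.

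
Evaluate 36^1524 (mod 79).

46

Square-and-reduce mod 79: 36^1≡36, 36^2≡32, 36^4≡76, 36^8≡9, 36^16≡2, 36^32≡4, 36^64≡16, 36^128≡19, 36^256≡45, 36^512≡50, 36^1024≡51.
Since 1524 = 4 + 16 + 32 + 64 + 128 + 256 + 1024 in binary, 36^1524 ≡ 76·2·4·16·19·45·51 ≡ 46 (mod 79).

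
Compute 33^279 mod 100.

Square-and-reduce mod 100: 33^1≡33, 33^2≡89, 33^4≡21, 33^8≡41, 33^16≡81, 33^32≡61, 33^64≡21, 33^128≡41, 33^256≡81.
Since 279 = 1 + 2 + 4 + 16 + 256 in binary, 33^279 ≡ 33·89·21·81·81 ≡ 97 (mod 100).

97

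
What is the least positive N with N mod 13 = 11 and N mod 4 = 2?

Since 4·10 ≡ 1 (mod 13), take x = 2 + 4·((11−2)·10 mod 13) = 2 + 4·12 = 50.
Check: 50 mod 13 = 11, 50 mod 4 = 2.

50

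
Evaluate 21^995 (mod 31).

Successive squares of 21 mod 31: 21^1≡21, 21^2≡7, 21^4≡18, 21^8≡14, 21^16≡10, 21^32≡7, 21^64≡18, 21^128≡14, 21^256≡10, 21^512≡7.
Since 995 = 1 + 2 + 32 + 64 + 128 + 256 + 512 in binary, 21^995 ≡ 21·7·7·18·14·10·7 ≡ 6 (mod 31).

6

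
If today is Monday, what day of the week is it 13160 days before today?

Monday

13160 = 1880·7 + 0, so 13160 mod 7 = 0.
Monday − 0 days → Monday.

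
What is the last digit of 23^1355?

7

Last digits of 3^n: 3, 9, 7, 1 (period 4).
1355 mod 4 = 3, so the last digit matches 3^3 = 7.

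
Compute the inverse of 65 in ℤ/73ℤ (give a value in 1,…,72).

73 = 1·65 + 8
65 = 8·8 + 1
8 = 8·1 + 0
Back-substituting gives 65·9 ≡ 1 (mod 73).

9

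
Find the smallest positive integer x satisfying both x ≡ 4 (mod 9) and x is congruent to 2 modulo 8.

58

x ≡ 2 (mod 8) gives x ∈ {2, 10, 18, 26, 34, 42, 50, 58}.
The first of these with x mod 9 = 4 is 58.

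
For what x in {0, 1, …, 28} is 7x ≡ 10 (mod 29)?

The inverse of 7 mod 29 is 25 (since 7·25 = 175 ≡ 1).
So x ≡ 25·10 = 250 ≡ 18 (mod 29).

18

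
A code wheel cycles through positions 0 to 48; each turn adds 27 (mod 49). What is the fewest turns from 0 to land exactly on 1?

20

27·20 = 540 = 11·49 + 1, so 27⁻¹ ≡ 20 (mod 49).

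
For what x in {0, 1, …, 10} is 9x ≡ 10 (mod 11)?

6

The inverse of 9 mod 11 is 5 (since 9·5 = 45 ≡ 1).
Multiplying both sides by 5: x ≡ 5·10 = 50 ≡ 6 (mod 11).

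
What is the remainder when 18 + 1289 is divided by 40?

27

1289 = 32·40 + 9, so 1289 mod 40 = 9.
(18 + 9) mod 40 = 27.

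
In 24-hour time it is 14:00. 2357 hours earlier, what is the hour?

Dividing 2357 by 24 gives quotient 98 and remainder 5.
(14 − 5) mod 24 = 9.

9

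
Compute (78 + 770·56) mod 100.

770·56 = 43120.
43120 = 431·100 + 20, so 43120 mod 100 = 20.
(78 + 20) mod 100 = 98.

98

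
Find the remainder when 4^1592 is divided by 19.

Square-and-reduce mod 19: 4^1≡4, 4^2≡16, 4^4≡9, 4^8≡5, 4^16≡6, 4^32≡17, 4^64≡4, 4^128≡16, 4^256≡9, 4^512≡5, 4^1024≡6.
1592 = 8 + 16 + 32 + 512 + 1024, so 4^1592 ≡ 5·6·17·5·6 ≡ 5 (mod 19).

5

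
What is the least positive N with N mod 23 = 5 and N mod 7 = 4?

x ≡ 4 (mod 7) gives x ∈ {4, 11, 18, 25, 32, 39, 46, 53, …}.
The first of these with x mod 23 = 5 is 74.

74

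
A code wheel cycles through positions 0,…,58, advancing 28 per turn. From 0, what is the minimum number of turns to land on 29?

20

28⁻¹ ≡ 19 (mod 59) because 28·19 = 532 = 9·59 + 1.
Multiplying both sides by 19: x ≡ 19·29 = 551 ≡ 20 (mod 59).
Check: 28·20 = 560 = 9·59 + 29.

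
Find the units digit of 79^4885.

9

Last digits of 9^n: 9, 1 (period 2).
4885 leaves remainder 1 on division by 2, so 79^4885 ends in 9.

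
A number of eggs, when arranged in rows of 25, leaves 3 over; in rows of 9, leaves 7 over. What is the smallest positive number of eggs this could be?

x ≡ 7 (mod 9) gives x ∈ {7, 16, 25, 34, 43, 52, 61, 70, …}.
The first of these with x mod 25 = 3 is 178.

178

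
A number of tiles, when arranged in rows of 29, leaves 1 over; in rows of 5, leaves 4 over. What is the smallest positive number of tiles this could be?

59

x ≡ 4 (mod 5) gives x ∈ {4, 9, 14, 19, 24, 29, 34, 39, …}.
The first of these with x mod 29 = 1 is 59.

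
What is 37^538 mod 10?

9

The units digit of 37^n cycles with period 4: 7, 9, 3, 1, …
538 mod 4 = 2, so the last digit matches 7^2 = 9.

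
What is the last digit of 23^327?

7

Last digits of 3^n: 3, 9, 7, 1 (period 4).
327 mod 4 = 3, so the last digit matches 3^3 = 7.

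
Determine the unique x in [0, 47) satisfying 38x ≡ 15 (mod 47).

38⁻¹ ≡ 26 (mod 47) because 38·26 = 988 = 21·47 + 1.
Multiplying both sides by 26: x ≡ 26·15 = 390 ≡ 14 (mod 47).
Check: 38·14 = 532 = 11·47 + 15.

14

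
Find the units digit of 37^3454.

9

Powers of 7 mod 10 repeat with period 4: 7, 9, 3, 1.
3454 mod 4 = 2, so the last digit matches 7^2 = 9.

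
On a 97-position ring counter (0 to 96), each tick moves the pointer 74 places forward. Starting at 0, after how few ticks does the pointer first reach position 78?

The inverse of 74 mod 97 is 59 (since 74·59 = 4366 ≡ 1).
Multiplying both sides by 59: x ≡ 59·78 = 4602 ≡ 43 (mod 97).
Check: 74·43 = 3182 = 32·97 + 78.

43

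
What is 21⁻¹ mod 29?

18

29 = 1·21 + 8
21 = 2·8 + 5
8 = 1·5 + 3
5 = 1·3 + 2
3 = 1·2 + 1
2 = 2·1 + 0
Back-substituting gives 21·18 ≡ 1 (mod 29).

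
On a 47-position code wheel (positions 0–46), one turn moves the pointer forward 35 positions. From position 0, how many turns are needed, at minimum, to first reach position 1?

35·43 = 1505 = 32·47 + 1, so 35⁻¹ ≡ 43 (mod 47).

43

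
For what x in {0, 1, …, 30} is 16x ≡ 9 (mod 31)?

18

The inverse of 16 mod 31 is 2 (since 16·2 = 32 ≡ 1).
So x ≡ 2·9 = 18 ≡ 18 (mod 31).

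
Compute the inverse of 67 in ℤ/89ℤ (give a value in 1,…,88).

4

89 = 1·67 + 22
67 = 3·22 + 1
22 = 22·1 + 0
Back-substituting gives 67·4 ≡ 1 (mod 89).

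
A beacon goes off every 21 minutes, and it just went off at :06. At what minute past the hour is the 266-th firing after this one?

266·21 = 5586.
5586 − 93·60 = 6, so 5586 ≡ 6 (mod 60).
(6 + 6) mod 60 = 12.

12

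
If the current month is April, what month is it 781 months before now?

March

781 = 65·12 + 1, so 781 mod 12 = 1.
April − 1 month → March.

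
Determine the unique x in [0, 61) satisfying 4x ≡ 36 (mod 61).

9

4⁻¹ ≡ 46 (mod 61) because 4·46 = 184 = 3·61 + 1.
Multiplying both sides by 46: x ≡ 46·36 = 1656 ≡ 9 (mod 61).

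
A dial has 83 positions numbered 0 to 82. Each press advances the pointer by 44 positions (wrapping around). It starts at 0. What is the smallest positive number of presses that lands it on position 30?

The inverse of 44 mod 83 is 17 (since 44·17 = 748 ≡ 1).
So x ≡ 17·30 = 510 ≡ 12 (mod 83).

12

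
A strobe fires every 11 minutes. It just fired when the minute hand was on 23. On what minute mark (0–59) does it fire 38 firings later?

38·11 = 418.
418 − 6·60 = 58, so 418 ≡ 58 (mod 60).
(23 + 58) mod 60 = 21.

21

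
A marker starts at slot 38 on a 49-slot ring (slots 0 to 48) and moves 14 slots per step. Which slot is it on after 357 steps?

357·14 = 4998.
4998 mod 49 = 0 (since 102·49 = 4998).
(38 + 0) mod 49 = 38.

38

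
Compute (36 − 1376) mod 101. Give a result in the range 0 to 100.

74

1376 = 13·101 + 63, so 1376 mod 101 = 63.
(36 − 63) mod 101 = 74.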